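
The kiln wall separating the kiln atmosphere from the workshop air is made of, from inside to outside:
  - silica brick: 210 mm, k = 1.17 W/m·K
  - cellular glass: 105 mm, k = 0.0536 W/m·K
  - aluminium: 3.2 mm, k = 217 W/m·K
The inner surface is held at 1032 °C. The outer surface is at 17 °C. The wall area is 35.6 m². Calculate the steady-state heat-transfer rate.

Q ≈ 16900 W

Thermal resistances in series:
R_silica brick = L/(kA) = 0.21/(1.17×35.6) = 0.005042 K/W
R_cellular glass = L/(kA) = 0.105/(0.0536×35.6) = 0.05503 K/W
R_aluminium = L/(kA) = 0.0032/(217×35.6) = 4.142×10^-7 K/W
R_total = 0.06007 K/W
Q = ΔT / R_total = 1015 / 0.06007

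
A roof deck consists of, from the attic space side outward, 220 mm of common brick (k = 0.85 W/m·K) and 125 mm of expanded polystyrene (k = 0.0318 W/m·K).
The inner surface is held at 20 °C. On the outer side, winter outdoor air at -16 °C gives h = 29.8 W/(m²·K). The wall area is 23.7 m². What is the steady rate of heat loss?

Q ≈ 202 W

Using the resistance-network approach (series):
R_common brick = L/(kA) = 0.22/(0.85×23.7) = 0.01092 K/W
R_expanded polystyrene = L/(kA) = 0.125/(0.0318×23.7) = 0.1659 K/W
R_outer film = 1/(h_o·A) = 1/(29.8×23.7) = 0.001416 K/W
R_total = 0.1782 K/W
Q = ΔT / R_total = 36 / 0.1782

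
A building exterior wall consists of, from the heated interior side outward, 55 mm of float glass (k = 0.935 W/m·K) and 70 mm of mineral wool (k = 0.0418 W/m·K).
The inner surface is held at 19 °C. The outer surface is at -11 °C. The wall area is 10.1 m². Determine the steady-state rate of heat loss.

Q ≈ 175 W

Thermal resistances in series:
R_float glass = L/(kA) = 0.055/(0.935×10.1) = 0.005824 K/W
R_mineral wool = L/(kA) = 0.07/(0.0418×10.1) = 0.1658 K/W
R_total = 0.1716 K/W
Q = ΔT / R_total = 30 / 0.1716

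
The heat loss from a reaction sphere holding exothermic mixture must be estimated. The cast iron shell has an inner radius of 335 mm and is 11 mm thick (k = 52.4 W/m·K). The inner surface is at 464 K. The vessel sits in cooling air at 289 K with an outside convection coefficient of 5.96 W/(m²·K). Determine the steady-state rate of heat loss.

Each spherical layer contributes R = (1/r_i − 1/r_o)/(4πk):
R_cast iron shell = (1/0.335 − 1/0.346)/(4π×52.4) = 1.441×10^-4 K/W
R_outer film = 1/(h·4πr_o²) = 1/(5.96×4π×0.346²) = 0.1115 K/W
R_total = 0.1117 K/W
Q = ΔT/R_total = 175/0.1117

Q ≈ 1570 W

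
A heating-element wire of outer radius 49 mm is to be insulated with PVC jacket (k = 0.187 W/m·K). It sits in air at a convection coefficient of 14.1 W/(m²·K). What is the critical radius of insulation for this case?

For a cylinder r_cr = k/h = 0.187/14.1
r_cr = 13.3 mm; since the bare radius (49 mm) is above r_cr, any added insulation will reduce heat loss.

r_cr ≈ 13.3 mm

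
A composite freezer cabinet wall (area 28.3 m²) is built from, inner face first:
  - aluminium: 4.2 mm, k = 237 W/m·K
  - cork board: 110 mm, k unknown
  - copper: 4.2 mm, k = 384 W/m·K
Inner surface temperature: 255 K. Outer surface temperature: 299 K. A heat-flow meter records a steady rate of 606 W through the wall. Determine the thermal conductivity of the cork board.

Using the resistance-network approach (series):
R_aluminium = L/(kA) = 0.0042/(237×28.3) = 6.262×10^-7 K/W
R_copper = L/(kA) = 0.0042/(384×28.3) = 3.865×10^-7 K/W
Sum of known resistances R_other = 1.013×10^-6 K/W
Total R = ΔT/Q = 44/606 = 0.07261 K/W
R_cork board = R_total − R_other = 0.07261 K/W
k = L/(R·A) = 0.11/(0.07261×28.3)

k ≈ 0.0535 W/(m·K)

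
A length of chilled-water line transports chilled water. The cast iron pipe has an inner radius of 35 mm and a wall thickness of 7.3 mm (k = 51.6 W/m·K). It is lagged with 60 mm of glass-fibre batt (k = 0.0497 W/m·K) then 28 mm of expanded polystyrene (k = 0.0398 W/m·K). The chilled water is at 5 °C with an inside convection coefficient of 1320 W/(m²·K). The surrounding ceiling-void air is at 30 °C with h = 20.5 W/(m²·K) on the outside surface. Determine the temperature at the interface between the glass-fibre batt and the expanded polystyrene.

Cylindrical conduction, so R = ln(r₂/r₁)/(2πkL) per layer, in series:
R_inner film = 1/(h_i·2πr₁L) = 1/(1320×2π×0.035×1) = 0.003445 K/W
R_cast iron pipe wall = ln(42.3/35)/(2π×51.6×1) = 5.843×10^-4 K/W
R_glass-fibre batt = ln(102.3/42.3)/(2π×0.0497×1) = 2.828 K/W
R_expanded polystyrene = ln(130.3/102.3)/(2π×0.0398×1) = 0.9674 K/W
R_outer film = 1/(h_o·2πr_oL) = 1/(20.5×2π×0.1303×1) = 0.05958 K/W
R_total = 3.859 K/W
Q = ΔT/R_total = 25/3.859
Q = 6.48 W/m
T_interface = T_inner + Q·ΣR(inner→interface) = 5 + 6.48×2.832

T ≈ 23.3 °C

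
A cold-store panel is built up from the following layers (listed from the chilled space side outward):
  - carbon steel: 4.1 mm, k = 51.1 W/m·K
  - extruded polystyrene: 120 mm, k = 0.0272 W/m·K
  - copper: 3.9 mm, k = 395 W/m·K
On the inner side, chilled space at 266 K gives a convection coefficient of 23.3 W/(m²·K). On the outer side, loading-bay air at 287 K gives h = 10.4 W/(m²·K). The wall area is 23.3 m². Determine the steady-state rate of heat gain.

Series thermal resistances:
R_inner film = 1/(h_i·A) = 1/(23.3×23.3) = 0.001842 K/W
R_carbon steel = L/(kA) = 0.0041/(51.1×23.3) = 3.444×10^-6 K/W
R_extruded polystyrene = L/(kA) = 0.12/(0.0272×23.3) = 0.1893 K/W
R_copper = L/(kA) = 0.0039/(395×23.3) = 4.238×10^-7 K/W
R_outer film = 1/(h_o·A) = 1/(10.4×23.3) = 0.004127 K/W
R_total = 0.1953 K/W
Q = ΔT / R_total = 21 / 0.1953

Q ≈ 108 W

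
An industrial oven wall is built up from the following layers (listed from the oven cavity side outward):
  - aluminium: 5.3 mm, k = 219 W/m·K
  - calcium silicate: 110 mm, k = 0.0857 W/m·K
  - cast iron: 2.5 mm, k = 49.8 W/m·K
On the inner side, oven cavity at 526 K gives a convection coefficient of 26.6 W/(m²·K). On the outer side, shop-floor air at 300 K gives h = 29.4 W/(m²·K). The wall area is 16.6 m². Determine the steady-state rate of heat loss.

Treating each layer as a thermal resistance in series:
R_inner film = 1/(h_i·A) = 1/(26.6×16.6) = 0.002265 K/W
R_aluminium = L/(kA) = 0.0053/(219×16.6) = 1.458×10^-6 K/W
R_calcium silicate = L/(kA) = 0.11/(0.0857×16.6) = 0.07732 K/W
R_cast iron = L/(kA) = 0.0025/(49.8×16.6) = 3.024×10^-6 K/W
R_outer film = 1/(h_o·A) = 1/(29.4×16.6) = 0.002049 K/W
R_total = 0.08164 K/W
Q = ΔT / R_total = 226 / 0.08164

Q ≈ 2770 W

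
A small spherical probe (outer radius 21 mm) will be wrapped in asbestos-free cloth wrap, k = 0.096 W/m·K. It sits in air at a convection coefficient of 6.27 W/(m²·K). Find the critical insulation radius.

r_cr ≈ 30.6 mm

For a sphere r_cr = 2k/h = 2×0.096/6.27
r_cr = 30.6 mm; since the bare radius (21 mm) is below r_cr, adding a thin layer of insulation will *increase* heat loss.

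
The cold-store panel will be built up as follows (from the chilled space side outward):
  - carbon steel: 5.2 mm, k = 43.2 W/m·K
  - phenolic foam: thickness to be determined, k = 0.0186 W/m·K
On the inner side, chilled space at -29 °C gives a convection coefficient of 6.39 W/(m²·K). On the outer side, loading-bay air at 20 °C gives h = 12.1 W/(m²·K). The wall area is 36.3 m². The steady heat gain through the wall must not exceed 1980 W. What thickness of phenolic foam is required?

Model the wall as resistances in series:
R_inner film = 1/(h_i·A) = 1/(6.39×36.3) = 0.004311 K/W
R_carbon steel = L/(kA) = 0.0052/(43.2×36.3) = 3.316×10^-6 K/W
R_outer film = 1/(h_o·A) = 1/(12.1×36.3) = 0.002277 K/W
Sum of the known resistances R_other = 0.006591 K/W
Required total resistance R_tot = ΔT/Q_allow = 49/1980 = 0.02475 K/W
R_phenolic foam = R_tot − R_other = 0.01816 K/W
L = R·k·A = 0.01816×0.0186×36.3

L ≈ 12.3 mm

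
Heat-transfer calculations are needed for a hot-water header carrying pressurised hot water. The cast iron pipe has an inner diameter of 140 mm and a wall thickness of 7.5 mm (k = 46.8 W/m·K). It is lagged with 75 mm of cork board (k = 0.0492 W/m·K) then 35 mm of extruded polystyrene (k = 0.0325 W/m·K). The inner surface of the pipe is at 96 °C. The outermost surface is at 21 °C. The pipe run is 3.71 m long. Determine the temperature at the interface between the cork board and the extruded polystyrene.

Cylindrical conduction, so R = ln(r₂/r₁)/(2πkL) per layer, in series:
R_cast iron pipe wall = ln(77.5/70)/(2π×46.8×3.71) = 9.33×10^-5 K/W
R_cork board = ln(152.5/77.5)/(2π×0.0492×3.71) = 0.5902 K/W
R_extruded polystyrene = ln(187.5/152.5)/(2π×0.0325×3.71) = 0.2727 K/W
R_total = 0.863 K/W
Q = ΔT/R_total = 75/0.863
Q = 86.9 W
T_interface = T_inner − Q·ΣR(inner→interface) = 96 − 86.9×0.5903

T ≈ 44.7 °C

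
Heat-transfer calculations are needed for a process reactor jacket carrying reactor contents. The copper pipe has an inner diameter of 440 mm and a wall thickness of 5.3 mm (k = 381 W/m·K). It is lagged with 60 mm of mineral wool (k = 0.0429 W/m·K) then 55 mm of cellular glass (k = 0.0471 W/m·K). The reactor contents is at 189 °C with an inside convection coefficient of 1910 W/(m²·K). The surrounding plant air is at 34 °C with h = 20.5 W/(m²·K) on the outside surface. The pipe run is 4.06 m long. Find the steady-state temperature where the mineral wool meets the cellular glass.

T ≈ 98.1 °C

Cylindrical conduction, so R = ln(r₂/r₁)/(2πkL) per layer, in series:
R_inner film = 1/(h_i·2πr₁L) = 1/(1910×2π×0.22×4.06) = 9.329×10^-5 K/W
R_copper pipe wall = ln(225.3/220)/(2π×381×4.06) = 2.449×10^-6 K/W
R_mineral wool = ln(285.3/225.3)/(2π×0.0429×4.06) = 0.2157 K/W
R_cellular glass = ln(340.3/285.3)/(2π×0.0471×4.06) = 0.1467 K/W
R_outer film = 1/(h_o·2πr_oL) = 1/(20.5×2π×0.3403×4.06) = 0.005619 K/W
R_total = 0.3682 K/W
Q = ΔT/R_total = 155/0.3682
Q = 421 W
T_interface = T_inner − Q·ΣR(inner→interface) = 189 − 421×0.2158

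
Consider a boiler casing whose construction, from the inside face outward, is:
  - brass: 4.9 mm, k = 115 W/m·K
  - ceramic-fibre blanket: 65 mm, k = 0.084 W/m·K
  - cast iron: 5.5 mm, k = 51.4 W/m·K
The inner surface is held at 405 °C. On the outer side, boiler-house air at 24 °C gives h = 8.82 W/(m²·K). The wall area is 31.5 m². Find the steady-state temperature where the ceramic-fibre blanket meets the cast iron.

T ≈ 72.7 °C

Using the resistance-network approach (series):
R_brass = L/(kA) = 0.0049/(115×31.5) = 1.353×10^-6 K/W
R_ceramic-fibre blanket = L/(kA) = 0.065/(0.084×31.5) = 0.02457 K/W
R_cast iron = L/(kA) = 0.0055/(51.4×31.5) = 3.397×10^-6 K/W
R_outer film = 1/(h_o·A) = 1/(8.82×31.5) = 0.003599 K/W
R_total = 0.02817 K/W;  Q = ΔT/R_total = 381/0.02817 = 13530 W
T_interface = T_inner − Q·ΣR(inner→interface) = 405 − 13500×0.02457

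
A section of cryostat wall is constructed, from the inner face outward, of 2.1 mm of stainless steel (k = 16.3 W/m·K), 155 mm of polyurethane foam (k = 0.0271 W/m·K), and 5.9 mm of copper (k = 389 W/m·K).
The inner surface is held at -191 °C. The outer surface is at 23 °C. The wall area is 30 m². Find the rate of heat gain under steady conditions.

Q ≈ 1120 W

Treating each layer as a thermal resistance in series:
R_stainless steel = L/(kA) = 0.0021/(16.3×30) = 4.294×10^-6 K/W
R_polyurethane foam = L/(kA) = 0.155/(0.0271×30) = 0.1907 K/W
R_copper = L/(kA) = 0.0059/(389×30) = 5.056×10^-7 K/W
R_total = 0.1907 K/W
Q = ΔT / R_total = 214 / 0.1907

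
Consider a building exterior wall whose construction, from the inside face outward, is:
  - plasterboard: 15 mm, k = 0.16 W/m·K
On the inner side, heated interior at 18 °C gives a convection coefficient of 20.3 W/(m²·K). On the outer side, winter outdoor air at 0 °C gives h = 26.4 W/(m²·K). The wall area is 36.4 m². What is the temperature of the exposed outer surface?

Treating each layer as a thermal resistance in series:
R_inner film = 1/(h_i·A) = 1/(20.3×36.4) = 0.001353 K/W
R_plasterboard = L/(kA) = 0.015/(0.16×36.4) = 0.002576 K/W
R_outer film = 1/(h_o·A) = 1/(26.4×36.4) = 0.001041 K/W
R_total = 0.00497 K/W;  Q = ΔT/R_total = 18/0.00497 = 3622 W
T_interface = T_inner − Q·ΣR(inner→interface) = 18 − 3620×0.003929

T ≈ 3.77 °C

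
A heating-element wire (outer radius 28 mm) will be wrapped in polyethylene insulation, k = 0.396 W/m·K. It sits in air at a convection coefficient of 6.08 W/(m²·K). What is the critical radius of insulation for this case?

r_cr ≈ 65.1 mm

For a cylinder r_cr = k/h = 0.396/6.08
r_cr = 65.1 mm; since the bare radius (28 mm) is below r_cr, adding a thin layer of insulation will *increase* heat loss.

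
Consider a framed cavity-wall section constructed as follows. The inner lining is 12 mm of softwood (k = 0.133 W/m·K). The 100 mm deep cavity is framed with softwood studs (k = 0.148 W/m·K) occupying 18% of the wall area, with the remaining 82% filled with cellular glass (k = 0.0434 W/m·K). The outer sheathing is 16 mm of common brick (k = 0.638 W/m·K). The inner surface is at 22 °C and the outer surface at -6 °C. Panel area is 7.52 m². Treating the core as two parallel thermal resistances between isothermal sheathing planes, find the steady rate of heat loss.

Sheathing layers in series; stud and cavity paths in parallel between them.
R_inner = 0.012/(0.133×7.52) = 0.012 K/W
R_stud  = 0.1/(0.148×0.18×7.52) = 0.4992 K/W
R_cav   = 0.1/(0.0434×0.82×7.52) = 0.3737 K/W
1/R_core = 1/R_stud + 1/R_cav → R_core = 0.2137 K/W
R_outer = 0.016/(0.638×7.52) = 0.003335 K/W
R_total = 0.229 K/W
Q = ΔT/R_total = 28/0.229

Q ≈ 122 W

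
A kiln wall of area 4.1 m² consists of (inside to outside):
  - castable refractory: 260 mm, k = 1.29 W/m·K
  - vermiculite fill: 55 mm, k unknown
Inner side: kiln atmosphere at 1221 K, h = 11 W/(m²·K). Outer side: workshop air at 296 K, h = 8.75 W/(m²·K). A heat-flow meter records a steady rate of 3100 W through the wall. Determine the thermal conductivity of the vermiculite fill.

k ≈ 0.0673 W/(m·K)

Series thermal resistances:
R_inner film = 1/(h_i·A) = 1/(11×4.1) = 0.02217 K/W
R_castable refractory = L/(kA) = 0.26/(1.29×4.1) = 0.04916 K/W
R_outer film = 1/(h_o·A) = 1/(8.75×4.1) = 0.02787 K/W
Sum of known resistances R_other = 0.09921 K/W
Total R = ΔT/Q = 925/3100 = 0.2984 K/W
R_vermiculite fill = R_total − R_other = 0.1992 K/W
k = L/(R·A) = 0.055/(0.1992×4.1)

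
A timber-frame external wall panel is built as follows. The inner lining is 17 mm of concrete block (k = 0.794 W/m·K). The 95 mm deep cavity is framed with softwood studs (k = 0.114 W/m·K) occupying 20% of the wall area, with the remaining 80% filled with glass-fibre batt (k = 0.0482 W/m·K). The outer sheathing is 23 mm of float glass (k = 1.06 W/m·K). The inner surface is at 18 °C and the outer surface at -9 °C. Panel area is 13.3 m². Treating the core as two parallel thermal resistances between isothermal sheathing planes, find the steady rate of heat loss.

Q ≈ 226 W

Sheathing layers in series; stud and cavity paths in parallel between them.
R_inner = 0.017/(0.794×13.3) = 0.00161 K/W
R_stud  = 0.095/(0.114×0.2×13.3) = 0.3133 K/W
R_cav   = 0.095/(0.0482×0.8×13.3) = 0.1852 K/W
1/R_core = 1/R_stud + 1/R_cav → R_core = 0.1164 K/W
R_outer = 0.023/(1.06×13.3) = 0.001631 K/W
R_total = 0.1197 K/W
Q = ΔT/R_total = 27/0.1197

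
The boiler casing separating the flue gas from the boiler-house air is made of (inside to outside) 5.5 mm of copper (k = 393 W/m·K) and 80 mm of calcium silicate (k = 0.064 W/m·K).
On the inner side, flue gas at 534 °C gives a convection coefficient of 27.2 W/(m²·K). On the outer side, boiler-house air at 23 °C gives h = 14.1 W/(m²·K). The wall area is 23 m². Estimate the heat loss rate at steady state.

Q ≈ 8660 W

Series thermal resistances:
R_inner film = 1/(h_i·A) = 1/(27.2×23) = 0.001598 K/W
R_copper = L/(kA) = 0.0055/(393×23) = 6.085×10^-7 K/W
R_calcium silicate = L/(kA) = 0.08/(0.064×23) = 0.05435 K/W
R_outer film = 1/(h_o·A) = 1/(14.1×23) = 0.003084 K/W
R_total = 0.05903 K/W
Q = ΔT / R_total = 511 / 0.05903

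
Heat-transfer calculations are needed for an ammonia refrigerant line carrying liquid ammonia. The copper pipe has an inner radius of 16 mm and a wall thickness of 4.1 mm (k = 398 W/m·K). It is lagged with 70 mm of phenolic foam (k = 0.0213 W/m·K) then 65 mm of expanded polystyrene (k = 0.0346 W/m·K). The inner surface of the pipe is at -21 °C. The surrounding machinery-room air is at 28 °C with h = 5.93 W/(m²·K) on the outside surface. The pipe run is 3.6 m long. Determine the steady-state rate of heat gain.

For a radial system each layer contributes R = ln(r_out/r_in)/(2πkL); films add R = 1/(hA).
R_copper pipe wall = ln(20.1/16)/(2π×398×3.6) = 2.534×10^-5 K/W
R_phenolic foam = ln(90.1/20.1)/(2π×0.0213×3.6) = 3.114 K/W
R_expanded polystyrene = ln(155.1/90.1)/(2π×0.0346×3.6) = 0.694 K/W
R_outer film = 1/(h_o·2πr_oL) = 1/(5.93×2π×0.1551×3.6) = 0.04807 K/W
R_total = 3.856 K/W
Q = ΔT/R_total = 49/3.856

Q ≈ 12.7 W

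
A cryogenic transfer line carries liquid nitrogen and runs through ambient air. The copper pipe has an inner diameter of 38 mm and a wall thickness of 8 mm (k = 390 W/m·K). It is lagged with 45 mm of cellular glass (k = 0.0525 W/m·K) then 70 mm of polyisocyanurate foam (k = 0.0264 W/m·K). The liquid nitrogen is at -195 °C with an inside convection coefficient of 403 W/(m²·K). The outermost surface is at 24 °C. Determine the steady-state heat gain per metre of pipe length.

q′ ≈ 30.9 W/m

Per-layer cylindrical resistances, series-summed:
R_inner film = 1/(h_i·2πr₁L) = 1/(403×2π×0.019×1) = 0.02079 K/W
R_copper pipe wall = ln(27/19)/(2π×390×1) = 1.434×10^-4 K/W
R_cellular glass = ln(72/27)/(2π×0.0525×1) = 2.973 K/W
R_polyisocyanurate foam = ln(142/72)/(2π×0.0264×1) = 4.094 K/W
R_total = 7.089 K/W
Q = ΔT/R_total = 219/7.089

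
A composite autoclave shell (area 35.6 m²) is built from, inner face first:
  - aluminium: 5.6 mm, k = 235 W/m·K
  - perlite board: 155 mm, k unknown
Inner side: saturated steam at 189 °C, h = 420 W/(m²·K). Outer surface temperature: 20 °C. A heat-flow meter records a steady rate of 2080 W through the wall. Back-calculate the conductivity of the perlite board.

Using the resistance-network approach (series):
R_inner film = 1/(h_i·A) = 1/(420×35.6) = 6.688×10^-5 K/W
R_aluminium = L/(kA) = 0.0056/(235×35.6) = 6.694×10^-7 K/W
Sum of known resistances R_other = 6.755×10^-5 K/W
Total R = ΔT/Q = 169/2080 = 0.08125 K/W
R_perlite board = R_total − R_other = 0.08118 K/W
k = L/(R·A) = 0.155/(0.08118×35.6)

k ≈ 0.0536 W/(m·K)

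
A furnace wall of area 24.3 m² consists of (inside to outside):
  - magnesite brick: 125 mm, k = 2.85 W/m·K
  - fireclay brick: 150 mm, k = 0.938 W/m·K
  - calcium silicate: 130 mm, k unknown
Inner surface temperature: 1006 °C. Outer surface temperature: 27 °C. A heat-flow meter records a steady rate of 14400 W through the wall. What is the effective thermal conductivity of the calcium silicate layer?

k ≈ 0.0898 W/(m·K)

Treating each layer as a thermal resistance in series:
R_magnesite brick = L/(kA) = 0.125/(2.85×24.3) = 0.001805 K/W
R_fireclay brick = L/(kA) = 0.15/(0.938×24.3) = 0.006581 K/W
Sum of known resistances R_other = 0.008386 K/W
Total R = ΔT/Q = 979/14400 = 0.06799 K/W
R_calcium silicate = R_total − R_other = 0.0596 K/W
k = L/(R·A) = 0.13/(0.0596×24.3)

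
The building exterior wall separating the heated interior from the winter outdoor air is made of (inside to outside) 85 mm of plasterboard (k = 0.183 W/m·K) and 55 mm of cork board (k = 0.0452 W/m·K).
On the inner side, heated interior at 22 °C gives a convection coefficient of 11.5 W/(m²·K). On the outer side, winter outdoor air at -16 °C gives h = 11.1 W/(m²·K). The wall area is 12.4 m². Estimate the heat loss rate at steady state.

Q ≈ 254 W

Thermal resistances in series:
R_inner film = 1/(h_i·A) = 1/(11.5×12.4) = 0.007013 K/W
R_plasterboard = L/(kA) = 0.085/(0.183×12.4) = 0.03746 K/W
R_cork board = L/(kA) = 0.055/(0.0452×12.4) = 0.09813 K/W
R_outer film = 1/(h_o·A) = 1/(11.1×12.4) = 0.007265 K/W
R_total = 0.1499 K/W
Q = ΔT / R_total = 38 / 0.1499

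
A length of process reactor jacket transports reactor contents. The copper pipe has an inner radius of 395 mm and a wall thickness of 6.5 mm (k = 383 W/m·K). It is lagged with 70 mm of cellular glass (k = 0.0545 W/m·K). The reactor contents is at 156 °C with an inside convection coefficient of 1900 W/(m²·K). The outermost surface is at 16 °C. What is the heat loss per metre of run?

For a radial system each layer contributes R = ln(r_out/r_in)/(2πkL); films add R = 1/(hA).
R_inner film = 1/(h_i·2πr₁L) = 1/(1900×2π×0.395×1) = 2.121×10^-4 K/W
R_copper pipe wall = ln(401.5/395)/(2π×383×1) = 6.782×10^-6 K/W
R_cellular glass = ln(471.5/401.5)/(2π×0.0545×1) = 0.4693 K/W
R_total = 0.4695 K/W
Q = ΔT/R_total = 140/0.4695

q′ ≈ 298 W/m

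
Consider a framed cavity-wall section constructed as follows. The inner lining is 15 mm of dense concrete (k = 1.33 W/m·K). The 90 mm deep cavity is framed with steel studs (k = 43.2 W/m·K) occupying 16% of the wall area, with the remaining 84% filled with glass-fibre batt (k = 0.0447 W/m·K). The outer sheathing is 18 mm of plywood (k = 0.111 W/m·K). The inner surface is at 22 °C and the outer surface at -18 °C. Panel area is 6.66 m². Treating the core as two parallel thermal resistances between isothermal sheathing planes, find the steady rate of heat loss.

Sheathing layers in series; stud and cavity paths in parallel between them.
R_inner = 0.015/(1.33×6.66) = 0.001693 K/W
R_stud  = 0.09/(43.2×0.16×6.66) = 0.001955 K/W
R_cav   = 0.09/(0.0447×0.84×6.66) = 0.3599 K/W
1/R_core = 1/R_stud + 1/R_cav → R_core = 0.001945 K/W
R_outer = 0.018/(0.111×6.66) = 0.02435 K/W
R_total = 0.02799 K/W
Q = ΔT/R_total = 40/0.02799

Q ≈ 1430 W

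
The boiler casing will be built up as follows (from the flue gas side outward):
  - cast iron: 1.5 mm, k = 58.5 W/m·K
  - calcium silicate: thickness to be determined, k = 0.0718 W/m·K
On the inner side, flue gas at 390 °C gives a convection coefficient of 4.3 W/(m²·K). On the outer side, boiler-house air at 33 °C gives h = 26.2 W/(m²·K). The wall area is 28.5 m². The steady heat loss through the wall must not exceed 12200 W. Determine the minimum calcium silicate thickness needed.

L ≈ 40.4 mm

Model the wall as resistances in series:
R_inner film = 1/(h_i·A) = 1/(4.3×28.5) = 0.00816 K/W
R_cast iron = L/(kA) = 0.0015/(58.5×28.5) = 8.997×10^-7 K/W
R_outer film = 1/(h_o·A) = 1/(26.2×28.5) = 0.001339 K/W
Sum of the known resistances R_other = 0.0095 K/W
Required total resistance R_tot = ΔT/Q_allow = 357/12200 = 0.02926 K/W
R_calcium silicate = R_tot − R_other = 0.01976 K/W
L = R·k·A = 0.01976×0.0718×28.5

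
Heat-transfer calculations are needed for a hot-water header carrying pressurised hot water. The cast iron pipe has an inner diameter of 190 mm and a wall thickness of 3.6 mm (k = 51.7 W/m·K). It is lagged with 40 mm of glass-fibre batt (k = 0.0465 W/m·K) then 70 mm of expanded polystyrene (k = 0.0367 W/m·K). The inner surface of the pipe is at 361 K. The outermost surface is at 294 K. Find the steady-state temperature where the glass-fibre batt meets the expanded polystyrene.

Cylindrical conduction, so R = ln(r₂/r₁)/(2πkL) per layer, in series:
R_cast iron pipe wall = ln(98.6/95)/(2π×51.7×1) = 1.145×10^-4 K/W
R_glass-fibre batt = ln(138.6/98.6)/(2π×0.0465×1) = 1.165 K/W
R_expanded polystyrene = ln(208.6/138.6)/(2π×0.0367×1) = 1.773 K/W
R_total = 2.939 K/W
Q = ΔT/R_total = 67/2.939
Q = 22.8 W/m
T_interface = T_inner − Q·ΣR(inner→interface) = 361 − 22.8×1.166

T ≈ 334 K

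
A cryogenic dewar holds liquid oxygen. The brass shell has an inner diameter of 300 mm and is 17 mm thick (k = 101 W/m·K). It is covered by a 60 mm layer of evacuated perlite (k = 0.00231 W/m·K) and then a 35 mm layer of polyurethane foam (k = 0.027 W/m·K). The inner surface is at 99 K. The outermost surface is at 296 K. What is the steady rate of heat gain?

Q ≈ 3.5 W

For a spherical shell R = (1/r₁ − 1/r₂)/(4πk); film R = 1/(h·4πr²). In series:
R_brass shell = (1/0.15 − 1/0.167)/(4π×101) = 5.347×10^-4 K/W
R_evacuated perlite = (1/0.167 − 1/0.227)/(4π×0.00231) = 54.52 K/W
R_polyurethane foam = (1/0.227 − 1/0.262)/(4π×0.027) = 1.734 K/W
R_total = 56.26 K/W
Q = ΔT/R_total = 197/56.26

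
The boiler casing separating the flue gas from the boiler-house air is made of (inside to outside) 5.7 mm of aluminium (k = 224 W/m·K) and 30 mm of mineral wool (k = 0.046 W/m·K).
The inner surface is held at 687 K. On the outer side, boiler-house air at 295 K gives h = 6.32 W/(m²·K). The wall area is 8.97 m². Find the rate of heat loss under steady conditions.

Treating each layer as a thermal resistance in series:
R_aluminium = L/(kA) = 0.0057/(224×8.97) = 2.837×10^-6 K/W
R_mineral wool = L/(kA) = 0.03/(0.046×8.97) = 0.07271 K/W
R_outer film = 1/(h_o·A) = 1/(6.32×8.97) = 0.01764 K/W
R_total = 0.09035 K/W
Q = ΔT / R_total = 392 / 0.09035

Q ≈ 4340 W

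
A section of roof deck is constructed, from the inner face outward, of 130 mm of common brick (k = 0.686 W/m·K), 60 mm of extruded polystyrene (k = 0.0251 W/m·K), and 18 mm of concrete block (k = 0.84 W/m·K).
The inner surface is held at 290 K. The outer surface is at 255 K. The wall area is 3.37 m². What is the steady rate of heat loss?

Series thermal resistances:
R_common brick = L/(kA) = 0.13/(0.686×3.37) = 0.05623 K/W
R_extruded polystyrene = L/(kA) = 0.06/(0.0251×3.37) = 0.7093 K/W
R_concrete block = L/(kA) = 0.018/(0.84×3.37) = 0.006359 K/W
R_total = 0.7719 K/W
Q = ΔT / R_total = 35 / 0.7719

Q ≈ 45.3 W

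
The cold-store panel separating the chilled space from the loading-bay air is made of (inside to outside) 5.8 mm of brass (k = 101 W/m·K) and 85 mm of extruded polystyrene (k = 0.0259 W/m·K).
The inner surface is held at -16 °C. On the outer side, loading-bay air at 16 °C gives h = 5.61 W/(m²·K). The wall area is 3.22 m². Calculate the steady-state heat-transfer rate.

Q ≈ 29.8 W

Treating each layer as a thermal resistance in series:
R_brass = L/(kA) = 0.0058/(101×3.22) = 1.783×10^-5 K/W
R_extruded polystyrene = L/(kA) = 0.085/(0.0259×3.22) = 1.019 K/W
R_outer film = 1/(h_o·A) = 1/(5.61×3.22) = 0.05536 K/W
R_total = 1.075 K/W
Q = ΔT / R_total = 32 / 1.075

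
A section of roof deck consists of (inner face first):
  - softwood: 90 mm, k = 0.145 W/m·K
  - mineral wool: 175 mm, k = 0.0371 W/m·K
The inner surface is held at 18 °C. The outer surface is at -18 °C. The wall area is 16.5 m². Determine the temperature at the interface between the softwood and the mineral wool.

Using the resistance-network approach (series):
R_softwood = L/(kA) = 0.09/(0.145×16.5) = 0.03762 K/W
R_mineral wool = L/(kA) = 0.175/(0.0371×16.5) = 0.2859 K/W
R_total = 0.3235 K/W;  Q = ΔT/R_total = 36/0.3235 = 111.3 W
T_interface = T_inner − Q·ΣR(inner→interface) = 18 − 111×0.03762

T ≈ 13.8 °C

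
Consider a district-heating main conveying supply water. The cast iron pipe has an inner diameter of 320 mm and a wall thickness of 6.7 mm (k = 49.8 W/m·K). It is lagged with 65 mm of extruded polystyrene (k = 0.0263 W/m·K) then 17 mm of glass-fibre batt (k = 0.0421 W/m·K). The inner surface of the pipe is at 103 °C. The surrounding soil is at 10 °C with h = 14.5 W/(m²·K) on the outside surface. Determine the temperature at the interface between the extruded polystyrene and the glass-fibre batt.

T ≈ 22.6 °C

Radial resistances (cylindrical: R_cond = ln(r_o/r_i)/(2πkL), R_conv = 1/(h·2πrL)):
R_cast iron pipe wall = ln(166.7/160)/(2π×49.8×1) = 1.311×10^-4 K/W
R_extruded polystyrene = ln(231.7/166.7)/(2π×0.0263×1) = 1.992 K/W
R_glass-fibre batt = ln(248.7/231.7)/(2π×0.0421×1) = 0.2677 K/W
R_outer film = 1/(h_o·2πr_oL) = 1/(14.5×2π×0.2487×1) = 0.04413 K/W
R_total = 2.304 K/W
Q = ΔT/R_total = 93/2.304
Q = 40.4 W/m
T_interface = T_inner − Q·ΣR(inner→interface) = 103 − 40.4×1.993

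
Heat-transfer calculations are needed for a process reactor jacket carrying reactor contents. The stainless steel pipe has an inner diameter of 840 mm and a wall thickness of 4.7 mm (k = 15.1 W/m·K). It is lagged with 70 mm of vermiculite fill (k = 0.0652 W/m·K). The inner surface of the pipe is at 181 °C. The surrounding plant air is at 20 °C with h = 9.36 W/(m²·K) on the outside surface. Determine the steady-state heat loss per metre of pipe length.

q′ ≈ 396 W/m

For a radial system each layer contributes R = ln(r_out/r_in)/(2πkL); films add R = 1/(hA).
R_stainless steel pipe wall = ln(424.7/420)/(2π×15.1×1) = 1.173×10^-4 K/W
R_vermiculite fill = ln(494.7/424.7)/(2π×0.0652×1) = 0.3724 K/W
R_outer film = 1/(h_o·2πr_oL) = 1/(9.36×2π×0.4947×1) = 0.03437 K/W
R_total = 0.4069 K/W
Q = ΔT/R_total = 161/0.4069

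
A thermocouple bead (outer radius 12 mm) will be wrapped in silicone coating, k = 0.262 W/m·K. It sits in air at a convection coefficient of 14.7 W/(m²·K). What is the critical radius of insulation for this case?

For a sphere r_cr = 2k/h = 2×0.262/14.7
r_cr = 35.6 mm; since the bare radius (12 mm) is below r_cr, adding a thin layer of insulation will *increase* heat loss.

r_cr ≈ 35.6 mm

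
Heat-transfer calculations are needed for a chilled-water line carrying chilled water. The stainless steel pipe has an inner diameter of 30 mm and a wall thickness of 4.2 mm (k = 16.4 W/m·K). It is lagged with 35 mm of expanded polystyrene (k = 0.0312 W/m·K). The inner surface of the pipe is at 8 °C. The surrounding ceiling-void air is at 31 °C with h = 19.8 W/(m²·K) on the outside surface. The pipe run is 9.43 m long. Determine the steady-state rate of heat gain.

Q ≈ 39.8 W

Per-layer cylindrical resistances, series-summed:
R_stainless steel pipe wall = ln(19.2/15)/(2π×16.4×9.43) = 2.54×10^-4 K/W
R_expanded polystyrene = ln(54.2/19.2)/(2π×0.0312×9.43) = 0.5614 K/W
R_outer film = 1/(h_o·2πr_oL) = 1/(19.8×2π×0.0542×9.43) = 0.01573 K/W
R_total = 0.5774 K/W
Q = ΔT/R_total = 23/0.5774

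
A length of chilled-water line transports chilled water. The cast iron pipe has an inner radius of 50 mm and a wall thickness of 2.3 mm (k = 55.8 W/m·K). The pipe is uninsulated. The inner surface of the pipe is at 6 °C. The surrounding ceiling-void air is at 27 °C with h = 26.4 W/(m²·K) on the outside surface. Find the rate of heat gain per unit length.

For a radial system each layer contributes R = ln(r_out/r_in)/(2πkL); films add R = 1/(hA).
R_cast iron pipe wall = ln(52.3/50)/(2π×55.8×1) = 1.283×10^-4 K/W
R_outer film = 1/(h_o·2πr_oL) = 1/(26.4×2π×0.0523×1) = 0.1153 K/W
R_total = 0.1154 K/W
Q = ΔT/R_total = 21/0.1154

q′ ≈ 182 W/m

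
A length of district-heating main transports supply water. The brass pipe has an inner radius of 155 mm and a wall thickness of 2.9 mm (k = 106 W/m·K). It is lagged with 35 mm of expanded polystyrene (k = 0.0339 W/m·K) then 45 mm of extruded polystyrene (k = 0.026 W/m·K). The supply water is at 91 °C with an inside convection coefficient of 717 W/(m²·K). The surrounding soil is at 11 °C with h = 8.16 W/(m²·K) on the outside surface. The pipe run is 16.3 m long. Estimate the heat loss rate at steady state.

Q ≈ 565 W

Cylindrical conduction, so R = ln(r₂/r₁)/(2πkL) per layer, in series:
R_inner film = 1/(h_i·2πr₁L) = 1/(717×2π×0.155×16.3) = 8.786×10^-5 K/W
R_brass pipe wall = ln(157.9/155)/(2π×106×16.3) = 1.708×10^-6 K/W
R_expanded polystyrene = ln(192.9/157.9)/(2π×0.0339×16.3) = 0.05767 K/W
R_extruded polystyrene = ln(237.9/192.9)/(2π×0.026×16.3) = 0.07874 K/W
R_outer film = 1/(h_o·2πr_oL) = 1/(8.16×2π×0.2379×16.3) = 0.00503 K/W
R_total = 0.1415 K/W
Q = ΔT/R_total = 80/0.1415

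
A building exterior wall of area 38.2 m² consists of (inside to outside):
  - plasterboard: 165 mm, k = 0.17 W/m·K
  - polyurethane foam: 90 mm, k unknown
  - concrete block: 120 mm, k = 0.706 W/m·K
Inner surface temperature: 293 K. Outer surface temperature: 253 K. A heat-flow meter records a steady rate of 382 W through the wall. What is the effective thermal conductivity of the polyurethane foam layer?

Using the resistance-network approach (series):
R_plasterboard = L/(kA) = 0.165/(0.17×38.2) = 0.02541 K/W
R_concrete block = L/(kA) = 0.12/(0.706×38.2) = 0.00445 K/W
Sum of known resistances R_other = 0.02986 K/W
Total R = ΔT/Q = 40/382 = 0.1047 K/W
R_polyurethane foam = R_total − R_other = 0.07485 K/W
k = L/(R·A) = 0.09/(0.07485×38.2)

k ≈ 0.0315 W/(m·K)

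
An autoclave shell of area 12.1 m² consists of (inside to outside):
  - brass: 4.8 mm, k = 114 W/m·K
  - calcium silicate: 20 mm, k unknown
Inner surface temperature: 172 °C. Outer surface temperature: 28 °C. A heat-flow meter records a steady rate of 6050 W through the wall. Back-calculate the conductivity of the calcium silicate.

Using the resistance-network approach (series):
R_brass = L/(kA) = 0.0048/(114×12.1) = 3.48×10^-6 K/W
Sum of known resistances R_other = 3.48×10^-6 K/W
Total R = ΔT/Q = 144/6050 = 0.0238 K/W
R_calcium silicate = R_total − R_other = 0.0238 K/W
k = L/(R·A) = 0.02/(0.0238×12.1)

k ≈ 0.0695 W/(m·K)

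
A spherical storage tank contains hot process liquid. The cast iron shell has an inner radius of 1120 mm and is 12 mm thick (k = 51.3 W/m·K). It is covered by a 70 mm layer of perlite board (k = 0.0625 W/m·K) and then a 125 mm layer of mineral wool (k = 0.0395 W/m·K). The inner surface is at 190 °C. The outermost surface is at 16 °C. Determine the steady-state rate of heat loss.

Q ≈ 779 W

Radial (spherical) resistances in series:
R_cast iron shell = (1/1.12 − 1/1.132)/(4π×51.3) = 1.468×10^-5 K/W
R_perlite board = (1/1.132 − 1/1.202)/(4π×0.0625) = 0.0655 K/W
R_mineral wool = (1/1.202 − 1/1.327)/(4π×0.0395) = 0.1579 K/W
R_total = 0.2234 K/W
Q = ΔT/R_total = 174/0.2234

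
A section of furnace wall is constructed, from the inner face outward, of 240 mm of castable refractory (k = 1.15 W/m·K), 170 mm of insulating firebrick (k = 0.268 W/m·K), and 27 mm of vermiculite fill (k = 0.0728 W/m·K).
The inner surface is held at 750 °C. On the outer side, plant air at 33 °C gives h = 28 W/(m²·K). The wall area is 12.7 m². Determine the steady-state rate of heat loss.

Thermal resistances in series:
R_castable refractory = L/(kA) = 0.24/(1.15×12.7) = 0.01643 K/W
R_insulating firebrick = L/(kA) = 0.17/(0.268×12.7) = 0.04995 K/W
R_vermiculite fill = L/(kA) = 0.027/(0.0728×12.7) = 0.0292 K/W
R_outer film = 1/(h_o·A) = 1/(28×12.7) = 0.002812 K/W
R_total = 0.0984 K/W
Q = ΔT / R_total = 717 / 0.0984

Q ≈ 7290 W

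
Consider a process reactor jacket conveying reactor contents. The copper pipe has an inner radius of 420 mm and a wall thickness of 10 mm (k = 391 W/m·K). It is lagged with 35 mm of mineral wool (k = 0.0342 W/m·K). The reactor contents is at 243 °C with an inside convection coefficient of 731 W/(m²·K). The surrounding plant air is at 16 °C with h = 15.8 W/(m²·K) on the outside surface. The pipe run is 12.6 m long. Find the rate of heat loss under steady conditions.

Q ≈ 7400 W

Radial resistances (cylindrical: R_cond = ln(r_o/r_i)/(2πkL), R_conv = 1/(h·2πrL)):
R_inner film = 1/(h_i·2πr₁L) = 1/(731×2π×0.42×12.6) = 4.114×10^-5 K/W
R_copper pipe wall = ln(430/420)/(2π×391×12.6) = 7.602×10^-7 K/W
R_mineral wool = ln(465/430)/(2π×0.0342×12.6) = 0.0289 K/W
R_outer film = 1/(h_o·2πr_oL) = 1/(15.8×2π×0.465×12.6) = 0.001719 K/W
R_total = 0.03066 K/W
Q = ΔT/R_total = 227/0.03066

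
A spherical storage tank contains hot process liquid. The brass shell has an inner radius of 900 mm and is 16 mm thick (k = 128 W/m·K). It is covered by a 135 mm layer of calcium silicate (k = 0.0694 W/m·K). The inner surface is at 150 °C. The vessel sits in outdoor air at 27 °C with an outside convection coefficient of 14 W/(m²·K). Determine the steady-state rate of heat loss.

Q ≈ 741 W

Spherical conduction: R = (1/r_in − 1/r_out)/(4πk) per layer; series-sum.
R_brass shell = (1/0.9 − 1/0.916)/(4π×128) = 1.207×10^-5 K/W
R_calcium silicate = (1/0.916 − 1/1.051)/(4π×0.0694) = 0.1608 K/W
R_outer film = 1/(h·4πr_o²) = 1/(14×4π×1.051²) = 0.005146 K/W
R_total = 0.166 K/W
Q = ΔT/R_total = 123/0.166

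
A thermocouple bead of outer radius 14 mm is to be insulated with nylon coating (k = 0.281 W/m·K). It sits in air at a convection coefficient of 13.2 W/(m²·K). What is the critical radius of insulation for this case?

r_cr ≈ 42.6 mm

For a sphere r_cr = 2k/h = 2×0.281/13.2
r_cr = 42.6 mm; since the bare radius (14 mm) is below r_cr, adding a thin layer of insulation will *increase* heat loss.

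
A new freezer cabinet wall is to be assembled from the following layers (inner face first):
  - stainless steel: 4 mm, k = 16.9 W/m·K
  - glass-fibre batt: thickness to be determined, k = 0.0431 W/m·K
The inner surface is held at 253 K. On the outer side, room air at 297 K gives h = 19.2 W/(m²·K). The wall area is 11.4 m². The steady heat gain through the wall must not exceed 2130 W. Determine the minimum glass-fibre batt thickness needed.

Using the resistance-network approach (series):
R_stainless steel = L/(kA) = 0.004/(16.9×11.4) = 2.076×10^-5 K/W
R_outer film = 1/(h_o·A) = 1/(19.2×11.4) = 0.004569 K/W
Sum of the known resistances R_other = 0.004589 K/W
Required total resistance R_tot = ΔT/Q_allow = 44/2130 = 0.02066 K/W
R_glass-fibre batt = R_tot − R_other = 0.01607 K/W
L = R·k·A = 0.01607×0.0431×11.4

L ≈ 7.89 mm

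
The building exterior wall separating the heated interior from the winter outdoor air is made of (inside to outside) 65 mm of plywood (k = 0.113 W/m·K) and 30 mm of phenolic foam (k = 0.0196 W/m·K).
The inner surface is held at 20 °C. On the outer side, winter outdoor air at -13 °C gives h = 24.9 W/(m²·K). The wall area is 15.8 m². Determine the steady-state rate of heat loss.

Using the resistance-network approach (series):
R_plywood = L/(kA) = 0.065/(0.113×15.8) = 0.03641 K/W
R_phenolic foam = L/(kA) = 0.03/(0.0196×15.8) = 0.09687 K/W
R_outer film = 1/(h_o·A) = 1/(24.9×15.8) = 0.002542 K/W
R_total = 0.1358 K/W
Q = ΔT / R_total = 33 / 0.1358

Q ≈ 243 W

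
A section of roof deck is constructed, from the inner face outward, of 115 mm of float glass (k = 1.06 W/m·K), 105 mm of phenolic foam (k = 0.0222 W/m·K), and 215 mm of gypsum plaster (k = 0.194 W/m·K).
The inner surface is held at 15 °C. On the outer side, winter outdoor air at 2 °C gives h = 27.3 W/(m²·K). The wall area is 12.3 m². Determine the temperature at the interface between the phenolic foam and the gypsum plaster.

T ≈ 4.49 °C

Using the resistance-network approach (series):
R_float glass = L/(kA) = 0.115/(1.06×12.3) = 0.00882 K/W
R_phenolic foam = L/(kA) = 0.105/(0.0222×12.3) = 0.3845 K/W
R_gypsum plaster = L/(kA) = 0.215/(0.194×12.3) = 0.0901 K/W
R_outer film = 1/(h_o·A) = 1/(27.3×12.3) = 0.002978 K/W
R_total = 0.4864 K/W;  Q = ΔT/R_total = 13/0.4864 = 26.73 W
T_interface = T_inner − Q·ΣR(inner→interface) = 15 − 26.7×0.3934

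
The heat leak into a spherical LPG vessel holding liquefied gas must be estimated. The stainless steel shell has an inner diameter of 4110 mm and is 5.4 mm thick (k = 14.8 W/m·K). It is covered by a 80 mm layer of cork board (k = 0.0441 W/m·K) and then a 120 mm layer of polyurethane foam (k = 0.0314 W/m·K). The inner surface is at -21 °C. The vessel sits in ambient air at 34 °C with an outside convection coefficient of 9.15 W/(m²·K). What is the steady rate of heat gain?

Q ≈ 565 W

Each spherical layer contributes R = (1/r_i − 1/r_o)/(4πk):
R_stainless steel shell = (1/2.055 − 1/2.0604)/(4π×14.8) = 6.857×10^-6 K/W
R_cork board = (1/2.0604 − 1/2.1404)/(4π×0.0441) = 0.03273 K/W
R_polyurethane foam = (1/2.1404 − 1/2.2604)/(4π×0.0314) = 0.06286 K/W
R_outer film = 1/(h·4πr_o²) = 1/(9.15×4π×2.2604²) = 0.001702 K/W
R_total = 0.0973 K/W
Q = ΔT/R_total = 55/0.0973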